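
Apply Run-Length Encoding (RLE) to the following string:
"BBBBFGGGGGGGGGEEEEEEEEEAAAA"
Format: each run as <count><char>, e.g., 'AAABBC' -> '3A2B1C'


Scanning runs left to right:
  i=0: run of 'B' x 4 -> '4B'
  i=4: run of 'F' x 1 -> '1F'
  i=5: run of 'G' x 9 -> '9G'
  i=14: run of 'E' x 9 -> '9E'
  i=23: run of 'A' x 4 -> '4A'

RLE = 4B1F9G9E4A


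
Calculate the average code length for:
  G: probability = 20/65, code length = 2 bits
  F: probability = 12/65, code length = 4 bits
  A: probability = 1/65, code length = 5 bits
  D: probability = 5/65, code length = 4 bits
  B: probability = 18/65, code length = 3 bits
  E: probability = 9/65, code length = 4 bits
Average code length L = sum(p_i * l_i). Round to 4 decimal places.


Weighted contributions p_i * l_i:
  G: (20/65) * 2 = 40/65
  F: (12/65) * 4 = 48/65
  A: (1/65) * 5 = 5/65
  D: (5/65) * 4 = 20/65
  B: (18/65) * 3 = 54/65
  E: (9/65) * 4 = 36/65
Sum = (40 + 48 + 5 + 20 + 54 + 36)/65 = 203/65

L = 203/65 = 3.1231 bits/symbol


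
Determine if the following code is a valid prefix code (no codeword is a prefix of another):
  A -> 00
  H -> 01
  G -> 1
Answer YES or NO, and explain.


Checking each pair (does one codeword prefix another?):
  A='00' vs H='01': no prefix
  A='00' vs G='1': no prefix
  H='01' vs A='00': no prefix
  H='01' vs G='1': no prefix
  G='1' vs A='00': no prefix
  G='1' vs H='01': no prefix
No violation found over all pairs.

YES -- this is a valid prefix code. No codeword is a prefix of any other codeword.


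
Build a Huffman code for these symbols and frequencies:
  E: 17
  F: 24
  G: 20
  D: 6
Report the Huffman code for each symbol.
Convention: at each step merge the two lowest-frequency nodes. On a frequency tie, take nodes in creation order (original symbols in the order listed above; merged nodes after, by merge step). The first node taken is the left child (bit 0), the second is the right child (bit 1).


Huffman tree construction:
Step 1: Merge D(6) + E(17) = 23
Step 2: Merge G(20) + (D+E)(23) = 43
Step 3: Merge F(24) + (G+(D+E))(43) = 67
Read each symbol's code off the tree from the root (left child = 0, right child = 1).

Codes:
  E: 111 (length 3)
  F: 0 (length 1)
  G: 10 (length 2)
  D: 110 (length 3)
Average code length: 133/67 = 1.9851 bits/symbol


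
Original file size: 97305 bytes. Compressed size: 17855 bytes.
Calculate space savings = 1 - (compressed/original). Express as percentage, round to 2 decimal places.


ratio = compressed/original = 17855/97305 = 0.183495
savings = 1 - ratio = 1 - 0.183495 = 0.816505
as a percentage: 0.816505 * 100 = 81.65%

Space savings = 1 - 17855/97305 = 81.65%


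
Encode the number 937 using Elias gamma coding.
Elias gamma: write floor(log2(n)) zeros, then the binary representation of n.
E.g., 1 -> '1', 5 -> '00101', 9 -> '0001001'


num_bits = floor(log2(937)) + 1 = 10
leading_zeros = num_bits - 1 = 9
binary(937) = 1110101001

Elias gamma(937) = '000000000' + '1110101001' = 0000000001110101001 (19 bits)


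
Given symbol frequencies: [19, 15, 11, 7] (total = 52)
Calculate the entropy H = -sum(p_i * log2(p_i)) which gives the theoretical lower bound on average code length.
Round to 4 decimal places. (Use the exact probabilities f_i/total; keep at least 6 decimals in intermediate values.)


Per-symbol terms -p_i * log2(p_i) with p_i = f_i/52:
  p = 19/52 = 0.365385: log2(p) = -1.452512, -p*log2(p) = 0.530726
  p = 15/52 = 0.288462: log2(p) = -1.793549, -p*log2(p) = 0.517370
  p = 11/52 = 0.211538: log2(p) = -2.241008, -p*log2(p) = 0.474059
  p = 7/52 = 0.134615: log2(p) = -2.893085, -p*log2(p) = 0.389454
H = 0.530726 + 0.517370 + 0.474059 + 0.389454 = 1.911609

H = 1.9116 bits/symbol


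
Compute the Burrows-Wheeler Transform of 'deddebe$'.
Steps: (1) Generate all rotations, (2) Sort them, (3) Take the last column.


Rotations (sorted):
  0: $deddebe -> last char: e
  1: be$dedde -> last char: e
  2: ddebe$de -> last char: e
  3: debe$ded -> last char: d
  4: deddebe$ -> last char: $
  5: e$deddeb -> last char: b
  6: ebe$dedd -> last char: d
  7: eddebe$d -> last char: d


BWT = eeed$bdd


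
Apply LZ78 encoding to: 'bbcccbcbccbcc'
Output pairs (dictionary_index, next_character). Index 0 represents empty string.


LZ78 encoding steps:
Dictionary: {0: ''}
Step 1: w='' (idx 0), next='b' -> output (0, 'b'), add 'b' as idx 1
Step 2: w='b' (idx 1), next='c' -> output (1, 'c'), add 'bc' as idx 2
Step 3: w='' (idx 0), next='c' -> output (0, 'c'), add 'c' as idx 3
Step 4: w='c' (idx 3), next='b' -> output (3, 'b'), add 'cb' as idx 4
Step 5: w='cb' (idx 4), next='c' -> output (4, 'c'), add 'cbc' as idx 5
Step 6: w='cbc' (idx 5), next='c' -> output (5, 'c'), add 'cbcc' as idx 6


Encoded: [(0, 'b'), (1, 'c'), (0, 'c'), (3, 'b'), (4, 'c'), (5, 'c')]


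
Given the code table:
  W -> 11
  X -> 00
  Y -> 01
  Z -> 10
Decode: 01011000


Decoding:
01 -> Y
01 -> Y
10 -> Z
00 -> X


Result: YYZX


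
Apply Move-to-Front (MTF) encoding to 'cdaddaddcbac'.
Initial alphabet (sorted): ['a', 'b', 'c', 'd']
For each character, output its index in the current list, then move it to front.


MTF encoding:
'c': index 2 in ['a', 'b', 'c', 'd'] -> ['c', 'a', 'b', 'd']
'd': index 3 in ['c', 'a', 'b', 'd'] -> ['d', 'c', 'a', 'b']
'a': index 2 in ['d', 'c', 'a', 'b'] -> ['a', 'd', 'c', 'b']
'd': index 1 in ['a', 'd', 'c', 'b'] -> ['d', 'a', 'c', 'b']
'd': index 0 in ['d', 'a', 'c', 'b'] -> ['d', 'a', 'c', 'b']
'a': index 1 in ['d', 'a', 'c', 'b'] -> ['a', 'd', 'c', 'b']
'd': index 1 in ['a', 'd', 'c', 'b'] -> ['d', 'a', 'c', 'b']
'd': index 0 in ['d', 'a', 'c', 'b'] -> ['d', 'a', 'c', 'b']
'c': index 2 in ['d', 'a', 'c', 'b'] -> ['c', 'd', 'a', 'b']
'b': index 3 in ['c', 'd', 'a', 'b'] -> ['b', 'c', 'd', 'a']
'a': index 3 in ['b', 'c', 'd', 'a'] -> ['a', 'b', 'c', 'd']
'c': index 2 in ['a', 'b', 'c', 'd'] -> ['c', 'a', 'b', 'd']


Output: [2, 3, 2, 1, 0, 1, 1, 0, 2, 3, 3, 2]


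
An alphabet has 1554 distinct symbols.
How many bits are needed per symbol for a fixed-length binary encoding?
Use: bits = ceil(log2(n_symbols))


log2(1554) = 10.6018
Bracket: 2^10 = 1024 < 1554 <= 2^11 = 2048
So ceil(log2(1554)) = 11

bits = ceil(log2(1554)) = ceil(10.6018) = 11 bits


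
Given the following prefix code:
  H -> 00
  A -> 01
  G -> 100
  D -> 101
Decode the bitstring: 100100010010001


Decoding step by step:
Bits 100 -> G
Bits 100 -> G
Bits 01 -> A
Bits 00 -> H
Bits 100 -> G
Bits 01 -> A


Decoded message: GGAHGA


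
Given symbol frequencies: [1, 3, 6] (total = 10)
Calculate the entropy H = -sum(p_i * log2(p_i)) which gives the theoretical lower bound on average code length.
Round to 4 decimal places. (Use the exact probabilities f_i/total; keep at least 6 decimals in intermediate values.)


Per-symbol terms -p_i * log2(p_i) with p_i = f_i/10:
  p = 1/10 = 0.100000: log2(p) = -3.321928, -p*log2(p) = 0.332193
  p = 3/10 = 0.300000: log2(p) = -1.736966, -p*log2(p) = 0.521090
  p = 6/10 = 0.600000: log2(p) = -0.736966, -p*log2(p) = 0.442179
H = 0.332193 + 0.521090 + 0.442179 = 1.295462

H = 1.2955 bits/symbol


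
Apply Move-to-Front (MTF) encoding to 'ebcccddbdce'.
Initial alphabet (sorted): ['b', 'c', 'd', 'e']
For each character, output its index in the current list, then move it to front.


MTF encoding:
'e': index 3 in ['b', 'c', 'd', 'e'] -> ['e', 'b', 'c', 'd']
'b': index 1 in ['e', 'b', 'c', 'd'] -> ['b', 'e', 'c', 'd']
'c': index 2 in ['b', 'e', 'c', 'd'] -> ['c', 'b', 'e', 'd']
'c': index 0 in ['c', 'b', 'e', 'd'] -> ['c', 'b', 'e', 'd']
'c': index 0 in ['c', 'b', 'e', 'd'] -> ['c', 'b', 'e', 'd']
'd': index 3 in ['c', 'b', 'e', 'd'] -> ['d', 'c', 'b', 'e']
'd': index 0 in ['d', 'c', 'b', 'e'] -> ['d', 'c', 'b', 'e']
'b': index 2 in ['d', 'c', 'b', 'e'] -> ['b', 'd', 'c', 'e']
'd': index 1 in ['b', 'd', 'c', 'e'] -> ['d', 'b', 'c', 'e']
'c': index 2 in ['d', 'b', 'c', 'e'] -> ['c', 'd', 'b', 'e']
'e': index 3 in ['c', 'd', 'b', 'e'] -> ['e', 'c', 'd', 'b']


Output: [3, 1, 2, 0, 0, 3, 0, 2, 1, 2, 3]


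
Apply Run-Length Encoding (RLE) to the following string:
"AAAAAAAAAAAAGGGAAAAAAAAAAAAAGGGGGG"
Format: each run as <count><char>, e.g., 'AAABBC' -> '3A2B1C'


Scanning runs left to right:
  i=0: run of 'A' x 12 -> '12A'
  i=12: run of 'G' x 3 -> '3G'
  i=15: run of 'A' x 13 -> '13A'
  i=28: run of 'G' x 6 -> '6G'

RLE = 12A3G13A6G


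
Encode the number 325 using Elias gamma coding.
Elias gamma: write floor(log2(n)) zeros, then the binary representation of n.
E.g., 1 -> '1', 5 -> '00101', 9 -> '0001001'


num_bits = floor(log2(325)) + 1 = 9
leading_zeros = num_bits - 1 = 8
binary(325) = 101000101

Elias gamma(325) = '00000000' + '101000101' = 00000000101000101 (17 bits)


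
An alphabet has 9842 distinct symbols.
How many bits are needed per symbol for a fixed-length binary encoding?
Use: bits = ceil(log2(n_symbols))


log2(9842) = 13.2647
Bracket: 2^13 = 8192 < 9842 <= 2^14 = 16384
So ceil(log2(9842)) = 14

bits = ceil(log2(9842)) = ceil(13.2647) = 14 bits


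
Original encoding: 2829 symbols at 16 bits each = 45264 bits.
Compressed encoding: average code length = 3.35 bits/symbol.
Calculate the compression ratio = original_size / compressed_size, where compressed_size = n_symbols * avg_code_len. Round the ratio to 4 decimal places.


original_size = n_symbols * orig_bits = 2829 * 16 = 45264 bits
compressed_size = n_symbols * avg_code_len = 2829 * 3.35 = 9477.15 bits
ratio = original_size / compressed_size = 45264 / 9477.15 = 4.7761

Compression ratio = 4.7761


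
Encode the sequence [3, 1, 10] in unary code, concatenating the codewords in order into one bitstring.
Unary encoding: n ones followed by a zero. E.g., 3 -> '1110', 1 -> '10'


Encode each number as n ones followed by a terminating 0:
  3 -> 1110 (4 bits)
  1 -> 10 (2 bits)
  10 -> 11111111110 (11 bits)
Total length = 4 + 2 + 11 = 17 bits.

Unary([3, 1, 10]) = 11101011111111110 (17 bits)


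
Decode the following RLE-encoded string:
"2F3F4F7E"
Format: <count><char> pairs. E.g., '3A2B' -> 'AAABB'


Expanding each <count><char> pair:
  2F -> 'FF'
  3F -> 'FFF'
  4F -> 'FFFF'
  7E -> 'EEEEEEE'

Decoded = FFFFFFFFFEEEEEEE


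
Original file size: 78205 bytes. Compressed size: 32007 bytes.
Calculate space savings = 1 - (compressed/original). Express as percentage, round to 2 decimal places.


ratio = compressed/original = 32007/78205 = 0.409271
savings = 1 - ratio = 1 - 0.409271 = 0.590729
as a percentage: 0.590729 * 100 = 59.07%

Space savings = 1 - 32007/78205 = 59.07%


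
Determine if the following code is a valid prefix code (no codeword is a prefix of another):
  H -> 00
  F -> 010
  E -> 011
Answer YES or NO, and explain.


Checking each pair (does one codeword prefix another?):
  H='00' vs F='010': no prefix
  H='00' vs E='011': no prefix
  F='010' vs H='00': no prefix
  F='010' vs E='011': no prefix
  E='011' vs H='00': no prefix
  E='011' vs F='010': no prefix
No violation found over all pairs.

YES -- this is a valid prefix code. No codeword is a prefix of any other codeword.


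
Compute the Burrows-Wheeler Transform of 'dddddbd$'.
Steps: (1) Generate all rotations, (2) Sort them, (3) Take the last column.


Rotations (sorted):
  0: $dddddbd -> last char: d
  1: bd$ddddd -> last char: d
  2: d$dddddb -> last char: b
  3: dbd$dddd -> last char: d
  4: ddbd$ddd -> last char: d
  5: dddbd$dd -> last char: d
  6: ddddbd$d -> last char: d
  7: dddddbd$ -> last char: $


BWT = ddbdddd$


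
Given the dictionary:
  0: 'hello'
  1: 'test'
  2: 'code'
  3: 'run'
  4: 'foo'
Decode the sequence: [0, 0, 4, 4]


Look up each index in the dictionary:
  0 -> 'hello'
  0 -> 'hello'
  4 -> 'foo'
  4 -> 'foo'

Decoded: "hello hello foo foo"


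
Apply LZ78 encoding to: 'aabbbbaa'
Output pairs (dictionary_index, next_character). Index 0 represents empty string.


LZ78 encoding steps:
Dictionary: {0: ''}
Step 1: w='' (idx 0), next='a' -> output (0, 'a'), add 'a' as idx 1
Step 2: w='a' (idx 1), next='b' -> output (1, 'b'), add 'ab' as idx 2
Step 3: w='' (idx 0), next='b' -> output (0, 'b'), add 'b' as idx 3
Step 4: w='b' (idx 3), next='b' -> output (3, 'b'), add 'bb' as idx 4
Step 5: w='a' (idx 1), next='a' -> output (1, 'a'), add 'aa' as idx 5


Encoded: [(0, 'a'), (1, 'b'), (0, 'b'), (3, 'b'), (1, 'a')]


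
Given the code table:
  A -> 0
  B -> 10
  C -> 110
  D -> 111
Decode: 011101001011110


Decoding:
0 -> A
111 -> D
0 -> A
10 -> B
0 -> A
10 -> B
111 -> D
10 -> B


Result: ADABABDB


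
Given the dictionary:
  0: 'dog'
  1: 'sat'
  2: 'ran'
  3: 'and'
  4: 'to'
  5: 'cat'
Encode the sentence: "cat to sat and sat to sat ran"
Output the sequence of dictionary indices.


Look up each word in the dictionary:
  'cat' -> 5
  'to' -> 4
  'sat' -> 1
  'and' -> 3
  'sat' -> 1
  'to' -> 4
  'sat' -> 1
  'ran' -> 2

Encoded: [5, 4, 1, 3, 1, 4, 1, 2]


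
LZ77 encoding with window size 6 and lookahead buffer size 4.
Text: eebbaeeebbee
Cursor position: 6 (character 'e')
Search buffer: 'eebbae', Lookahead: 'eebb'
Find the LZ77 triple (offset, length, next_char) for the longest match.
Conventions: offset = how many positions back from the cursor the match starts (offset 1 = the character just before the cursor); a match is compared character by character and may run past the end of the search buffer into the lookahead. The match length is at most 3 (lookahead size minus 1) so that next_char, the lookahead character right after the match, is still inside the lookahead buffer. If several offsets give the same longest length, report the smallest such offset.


Try each offset into the search buffer:
  offset=1 (pos 5, char 'e'): match length 2
  offset=2 (pos 4, char 'a'): match length 0
  offset=3 (pos 3, char 'b'): match length 0
  offset=4 (pos 2, char 'b'): match length 0
  offset=5 (pos 1, char 'e'): match length 1
  offset=6 (pos 0, char 'e'): match length 3
Longest match has length 3 at offset 6.
next_char = character at position 6 + 3 = 9 -> 'b'

Best match: offset=6, length=3 (matching 'eeb' starting at position 0)
LZ77 triple: (6, 3, 'b')


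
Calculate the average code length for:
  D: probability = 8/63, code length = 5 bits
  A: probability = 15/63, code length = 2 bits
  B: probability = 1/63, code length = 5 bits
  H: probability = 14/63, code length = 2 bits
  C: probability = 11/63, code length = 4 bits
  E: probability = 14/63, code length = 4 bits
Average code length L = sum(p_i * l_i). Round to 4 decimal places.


Weighted contributions p_i * l_i:
  D: (8/63) * 5 = 40/63
  A: (15/63) * 2 = 30/63
  B: (1/63) * 5 = 5/63
  H: (14/63) * 2 = 28/63
  C: (11/63) * 4 = 44/63
  E: (14/63) * 4 = 56/63
Sum = (40 + 30 + 5 + 28 + 44 + 56)/63 = 203/63

L = 203/63 = 3.2222 bits/symbol


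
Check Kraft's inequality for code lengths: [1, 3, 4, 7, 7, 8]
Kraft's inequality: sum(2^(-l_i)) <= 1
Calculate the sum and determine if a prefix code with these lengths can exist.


Sum = 2^(-1) + 2^(-3) + 2^(-4) + 2^(-7) + 2^(-7) + 2^(-8)
    = 0.5 + 0.125 + 0.0625 + 0.0078125 + 0.0078125 + 0.00390625
    = 181/256 = 0.70703125
Since 0.70703125 <= 1, Kraft's inequality IS satisfied.
A prefix code with these lengths CAN exist.

Kraft sum = 0.70703125. Satisfied.


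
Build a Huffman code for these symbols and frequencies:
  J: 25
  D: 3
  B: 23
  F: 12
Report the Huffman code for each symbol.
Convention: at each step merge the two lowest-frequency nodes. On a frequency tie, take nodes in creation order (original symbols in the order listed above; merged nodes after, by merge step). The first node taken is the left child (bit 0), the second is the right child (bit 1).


Huffman tree construction:
Step 1: Merge D(3) + F(12) = 15
Step 2: Merge (D+F)(15) + B(23) = 38
Step 3: Merge J(25) + ((D+F)+B)(38) = 63
Read each symbol's code off the tree from the root (left child = 0, right child = 1).

Codes:
  J: 0 (length 1)
  D: 100 (length 3)
  B: 11 (length 2)
  F: 101 (length 3)
Average code length: 116/63 = 1.8413 bits/symbol


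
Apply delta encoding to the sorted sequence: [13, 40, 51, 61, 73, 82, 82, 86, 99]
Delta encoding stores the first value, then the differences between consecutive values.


First value: 13
Deltas:
  40 - 13 = 27
  51 - 40 = 11
  61 - 51 = 10
  73 - 61 = 12
  82 - 73 = 9
  82 - 82 = 0
  86 - 82 = 4
  99 - 86 = 13


Delta encoded: [13, 27, 11, 10, 12, 9, 0, 4, 13]


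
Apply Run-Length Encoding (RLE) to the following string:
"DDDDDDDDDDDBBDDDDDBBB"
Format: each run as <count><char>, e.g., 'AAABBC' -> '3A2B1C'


Scanning runs left to right:
  i=0: run of 'D' x 11 -> '11D'
  i=11: run of 'B' x 2 -> '2B'
  i=13: run of 'D' x 5 -> '5D'
  i=18: run of 'B' x 3 -> '3B'

RLE = 11D2B5D3B


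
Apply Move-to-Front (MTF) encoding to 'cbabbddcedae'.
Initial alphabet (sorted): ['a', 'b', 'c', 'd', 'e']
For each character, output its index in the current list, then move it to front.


MTF encoding:
'c': index 2 in ['a', 'b', 'c', 'd', 'e'] -> ['c', 'a', 'b', 'd', 'e']
'b': index 2 in ['c', 'a', 'b', 'd', 'e'] -> ['b', 'c', 'a', 'd', 'e']
'a': index 2 in ['b', 'c', 'a', 'd', 'e'] -> ['a', 'b', 'c', 'd', 'e']
'b': index 1 in ['a', 'b', 'c', 'd', 'e'] -> ['b', 'a', 'c', 'd', 'e']
'b': index 0 in ['b', 'a', 'c', 'd', 'e'] -> ['b', 'a', 'c', 'd', 'e']
'd': index 3 in ['b', 'a', 'c', 'd', 'e'] -> ['d', 'b', 'a', 'c', 'e']
'd': index 0 in ['d', 'b', 'a', 'c', 'e'] -> ['d', 'b', 'a', 'c', 'e']
'c': index 3 in ['d', 'b', 'a', 'c', 'e'] -> ['c', 'd', 'b', 'a', 'e']
'e': index 4 in ['c', 'd', 'b', 'a', 'e'] -> ['e', 'c', 'd', 'b', 'a']
'd': index 2 in ['e', 'c', 'd', 'b', 'a'] -> ['d', 'e', 'c', 'b', 'a']
'a': index 4 in ['d', 'e', 'c', 'b', 'a'] -> ['a', 'd', 'e', 'c', 'b']
'e': index 2 in ['a', 'd', 'e', 'c', 'b'] -> ['e', 'a', 'd', 'c', 'b']


Output: [2, 2, 2, 1, 0, 3, 0, 3, 4, 2, 4, 2]


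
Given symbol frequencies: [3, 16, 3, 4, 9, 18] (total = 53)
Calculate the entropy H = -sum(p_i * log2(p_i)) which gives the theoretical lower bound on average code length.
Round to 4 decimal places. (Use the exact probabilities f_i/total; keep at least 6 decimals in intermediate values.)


Per-symbol terms -p_i * log2(p_i) with p_i = f_i/53:
  p = 3/53 = 0.056604: log2(p) = -4.142958, -p*log2(p) = 0.234507
  p = 16/53 = 0.301887: log2(p) = -1.727920, -p*log2(p) = 0.521636
  p = 3/53 = 0.056604: log2(p) = -4.142958, -p*log2(p) = 0.234507
  p = 4/53 = 0.075472: log2(p) = -3.727920, -p*log2(p) = 0.281352
  p = 9/53 = 0.169811: log2(p) = -2.557995, -p*log2(p) = 0.434377
  p = 18/53 = 0.339623: log2(p) = -1.557995, -p*log2(p) = 0.529131
H = 0.234507 + 0.521636 + 0.234507 + 0.281352 + 0.434377 + 0.529131 = 2.235510

H = 2.2355 bits/symbol


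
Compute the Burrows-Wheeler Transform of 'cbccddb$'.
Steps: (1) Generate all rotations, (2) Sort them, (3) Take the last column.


Rotations (sorted):
  0: $cbccddb -> last char: b
  1: b$cbccdd -> last char: d
  2: bccddb$c -> last char: c
  3: cbccddb$ -> last char: $
  4: ccddb$cb -> last char: b
  5: cddb$cbc -> last char: c
  6: db$cbccd -> last char: d
  7: ddb$cbcc -> last char: c


BWT = bdc$bcdc


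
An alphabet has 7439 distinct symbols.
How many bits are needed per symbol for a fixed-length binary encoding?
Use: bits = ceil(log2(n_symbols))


log2(7439) = 12.8609
Bracket: 2^12 = 4096 < 7439 <= 2^13 = 8192
So ceil(log2(7439)) = 13

bits = ceil(log2(7439)) = ceil(12.8609) = 13 bits


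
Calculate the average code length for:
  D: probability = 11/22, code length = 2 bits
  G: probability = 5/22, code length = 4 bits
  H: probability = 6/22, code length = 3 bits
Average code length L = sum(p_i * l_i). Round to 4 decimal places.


Weighted contributions p_i * l_i:
  D: (11/22) * 2 = 22/22
  G: (5/22) * 4 = 20/22
  H: (6/22) * 3 = 18/22
Sum = (22 + 20 + 18)/22 = 60/22

L = 60/22 = 2.7273 bits/symbol


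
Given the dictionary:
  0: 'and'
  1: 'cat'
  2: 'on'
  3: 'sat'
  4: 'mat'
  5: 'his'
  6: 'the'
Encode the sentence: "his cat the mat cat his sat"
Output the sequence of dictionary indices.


Look up each word in the dictionary:
  'his' -> 5
  'cat' -> 1
  'the' -> 6
  'mat' -> 4
  'cat' -> 1
  'his' -> 5
  'sat' -> 3

Encoded: [5, 1, 6, 4, 1, 5, 3]


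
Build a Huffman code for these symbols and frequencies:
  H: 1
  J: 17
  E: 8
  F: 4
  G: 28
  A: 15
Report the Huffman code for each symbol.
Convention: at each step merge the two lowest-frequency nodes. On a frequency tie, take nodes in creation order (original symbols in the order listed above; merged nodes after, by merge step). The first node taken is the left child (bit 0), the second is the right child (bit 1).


Huffman tree construction:
Step 1: Merge H(1) + F(4) = 5
Step 2: Merge (H+F)(5) + E(8) = 13
Step 3: Merge ((H+F)+E)(13) + A(15) = 28
Step 4: Merge J(17) + G(28) = 45
Step 5: Merge (((H+F)+E)+A)(28) + (J+G)(45) = 73
Read each symbol's code off the tree from the root (left child = 0, right child = 1).

Codes:
  H: 0000 (length 4)
  J: 10 (length 2)
  E: 001 (length 3)
  F: 0001 (length 4)
  G: 11 (length 2)
  A: 01 (length 2)
Average code length: 164/73 = 2.2466 bits/symbol


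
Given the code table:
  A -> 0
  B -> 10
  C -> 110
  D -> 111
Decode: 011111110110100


Decoding:
0 -> A
111 -> D
111 -> D
10 -> B
110 -> C
10 -> B
0 -> A


Result: ADDBCBA


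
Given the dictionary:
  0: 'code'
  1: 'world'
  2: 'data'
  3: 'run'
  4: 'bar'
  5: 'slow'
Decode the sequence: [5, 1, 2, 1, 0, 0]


Look up each index in the dictionary:
  5 -> 'slow'
  1 -> 'world'
  2 -> 'data'
  1 -> 'world'
  0 -> 'code'
  0 -> 'code'

Decoded: "slow world data world code code"


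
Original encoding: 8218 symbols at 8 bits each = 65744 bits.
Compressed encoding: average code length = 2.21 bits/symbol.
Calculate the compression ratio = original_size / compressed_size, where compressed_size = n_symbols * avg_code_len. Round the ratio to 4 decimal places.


original_size = n_symbols * orig_bits = 8218 * 8 = 65744 bits
compressed_size = n_symbols * avg_code_len = 8218 * 2.21 = 18161.78 bits
ratio = original_size / compressed_size = 65744 / 18161.78 = 3.6199

Compression ratio = 3.6199


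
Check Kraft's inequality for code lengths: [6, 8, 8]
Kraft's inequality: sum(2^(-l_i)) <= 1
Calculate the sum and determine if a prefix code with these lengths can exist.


Sum = 2^(-6) + 2^(-8) + 2^(-8)
    = 0.015625 + 0.00390625 + 0.00390625
    = 6/256 = 0.0234375
Since 0.0234375 <= 1, Kraft's inequality IS satisfied.
A prefix code with these lengths CAN exist.

Kraft sum = 0.0234375. Satisfied.


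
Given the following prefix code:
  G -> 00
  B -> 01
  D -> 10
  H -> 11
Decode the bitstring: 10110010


Decoding step by step:
Bits 10 -> D
Bits 11 -> H
Bits 00 -> G
Bits 10 -> D


Decoded message: DHGD


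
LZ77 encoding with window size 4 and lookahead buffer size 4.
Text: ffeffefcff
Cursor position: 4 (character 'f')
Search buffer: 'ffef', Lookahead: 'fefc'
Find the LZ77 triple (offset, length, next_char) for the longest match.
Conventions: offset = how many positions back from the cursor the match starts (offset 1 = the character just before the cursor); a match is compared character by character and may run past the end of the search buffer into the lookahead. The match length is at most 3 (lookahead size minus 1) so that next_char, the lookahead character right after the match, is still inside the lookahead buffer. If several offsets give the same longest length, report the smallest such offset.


Try each offset into the search buffer:
  offset=1 (pos 3, char 'f'): match length 1
  offset=2 (pos 2, char 'e'): match length 0
  offset=3 (pos 1, char 'f'): match length 3
  offset=4 (pos 0, char 'f'): match length 1
Longest match has length 3 at offset 3.
next_char = character at position 4 + 3 = 7 -> 'c'

Best match: offset=3, length=3 (matching 'fef' starting at position 1)
LZ77 triple: (3, 3, 'c')


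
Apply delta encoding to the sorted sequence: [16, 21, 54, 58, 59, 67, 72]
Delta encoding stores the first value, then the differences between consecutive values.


First value: 16
Deltas:
  21 - 16 = 5
  54 - 21 = 33
  58 - 54 = 4
  59 - 58 = 1
  67 - 59 = 8
  72 - 67 = 5


Delta encoded: [16, 5, 33, 4, 1, 8, 5]


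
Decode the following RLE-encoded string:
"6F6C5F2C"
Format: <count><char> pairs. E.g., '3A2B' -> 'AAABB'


Expanding each <count><char> pair:
  6F -> 'FFFFFF'
  6C -> 'CCCCCC'
  5F -> 'FFFFF'
  2C -> 'CC'

Decoded = FFFFFFCCCCCCFFFFFCC


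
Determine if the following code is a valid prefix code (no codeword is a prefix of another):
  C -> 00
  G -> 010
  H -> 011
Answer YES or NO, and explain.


Checking each pair (does one codeword prefix another?):
  C='00' vs G='010': no prefix
  C='00' vs H='011': no prefix
  G='010' vs C='00': no prefix
  G='010' vs H='011': no prefix
  H='011' vs C='00': no prefix
  H='011' vs G='010': no prefix
No violation found over all pairs.

YES -- this is a valid prefix code. No codeword is a prefix of any other codeword.


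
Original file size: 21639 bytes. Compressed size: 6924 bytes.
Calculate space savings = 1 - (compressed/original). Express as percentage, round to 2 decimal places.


ratio = compressed/original = 6924/21639 = 0.319978
savings = 1 - ratio = 1 - 0.319978 = 0.680022
as a percentage: 0.680022 * 100 = 68.0%

Space savings = 1 - 6924/21639 = 68.0%


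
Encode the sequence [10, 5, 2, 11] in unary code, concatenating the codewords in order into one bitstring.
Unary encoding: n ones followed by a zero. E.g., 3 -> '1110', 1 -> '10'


Encode each number as n ones followed by a terminating 0:
  10 -> 11111111110 (11 bits)
  5 -> 111110 (6 bits)
  2 -> 110 (3 bits)
  11 -> 111111111110 (12 bits)
Total length = 11 + 6 + 3 + 12 = 32 bits.

Unary([10, 5, 2, 11]) = 11111111110111110110111111111110 (32 bits)


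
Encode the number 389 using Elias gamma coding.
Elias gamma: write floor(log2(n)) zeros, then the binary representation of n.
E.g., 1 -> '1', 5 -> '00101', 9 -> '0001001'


num_bits = floor(log2(389)) + 1 = 9
leading_zeros = num_bits - 1 = 8
binary(389) = 110000101

Elias gamma(389) = '00000000' + '110000101' = 00000000110000101 (17 bits)


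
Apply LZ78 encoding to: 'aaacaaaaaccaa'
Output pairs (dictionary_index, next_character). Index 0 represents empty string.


LZ78 encoding steps:
Dictionary: {0: ''}
Step 1: w='' (idx 0), next='a' -> output (0, 'a'), add 'a' as idx 1
Step 2: w='a' (idx 1), next='a' -> output (1, 'a'), add 'aa' as idx 2
Step 3: w='' (idx 0), next='c' -> output (0, 'c'), add 'c' as idx 3
Step 4: w='aa' (idx 2), next='a' -> output (2, 'a'), add 'aaa' as idx 4
Step 5: w='aa' (idx 2), next='c' -> output (2, 'c'), add 'aac' as idx 5
Step 6: w='c' (idx 3), next='a' -> output (3, 'a'), add 'ca' as idx 6
Step 7: w='a' (idx 1), end of input -> output (1, '')


Encoded: [(0, 'a'), (1, 'a'), (0, 'c'), (2, 'a'), (2, 'c'), (3, 'a'), (1, '')]


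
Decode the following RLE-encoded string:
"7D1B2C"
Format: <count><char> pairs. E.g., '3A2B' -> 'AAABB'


Expanding each <count><char> pair:
  7D -> 'DDDDDDD'
  1B -> 'B'
  2C -> 'CC'

Decoded = DDDDDDDBCC


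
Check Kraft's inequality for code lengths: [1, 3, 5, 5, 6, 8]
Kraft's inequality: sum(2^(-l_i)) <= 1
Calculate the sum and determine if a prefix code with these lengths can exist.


Sum = 2^(-1) + 2^(-3) + 2^(-5) + 2^(-5) + 2^(-6) + 2^(-8)
    = 0.5 + 0.125 + 0.03125 + 0.03125 + 0.015625 + 0.00390625
    = 181/256 = 0.70703125
Since 0.70703125 <= 1, Kraft's inequality IS satisfied.
A prefix code with these lengths CAN exist.

Kraft sum = 0.70703125. Satisfied.


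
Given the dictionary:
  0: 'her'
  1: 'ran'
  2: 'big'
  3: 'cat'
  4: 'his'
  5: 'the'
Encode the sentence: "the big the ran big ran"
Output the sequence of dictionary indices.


Look up each word in the dictionary:
  'the' -> 5
  'big' -> 2
  'the' -> 5
  'ran' -> 1
  'big' -> 2
  'ran' -> 1

Encoded: [5, 2, 5, 1, 2, 1]


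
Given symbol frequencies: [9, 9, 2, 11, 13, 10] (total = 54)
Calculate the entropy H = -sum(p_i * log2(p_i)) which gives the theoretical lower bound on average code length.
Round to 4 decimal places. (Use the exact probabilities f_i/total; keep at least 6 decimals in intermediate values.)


Per-symbol terms -p_i * log2(p_i) with p_i = f_i/54:
  p = 9/54 = 0.166667: log2(p) = -2.584963, -p*log2(p) = 0.430827
  p = 9/54 = 0.166667: log2(p) = -2.584963, -p*log2(p) = 0.430827
  p = 2/54 = 0.037037: log2(p) = -4.754888, -p*log2(p) = 0.176107
  p = 11/54 = 0.203704: log2(p) = -2.295456, -p*log2(p) = 0.467593
  p = 13/54 = 0.240741: log2(p) = -2.054448, -p*log2(p) = 0.494589
  p = 10/54 = 0.185185: log2(p) = -2.432959, -p*log2(p) = 0.450548
H = 0.430827 + 0.430827 + 0.176107 + 0.467593 + 0.494589 + 0.450548 = 2.450491

H = 2.4505 bits/symbol


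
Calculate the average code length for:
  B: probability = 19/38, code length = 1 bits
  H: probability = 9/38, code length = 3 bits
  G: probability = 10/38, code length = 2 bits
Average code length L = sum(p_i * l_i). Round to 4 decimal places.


Weighted contributions p_i * l_i:
  B: (19/38) * 1 = 19/38
  H: (9/38) * 3 = 27/38
  G: (10/38) * 2 = 20/38
Sum = (19 + 27 + 20)/38 = 66/38

L = 66/38 = 1.7368 bits/symbol


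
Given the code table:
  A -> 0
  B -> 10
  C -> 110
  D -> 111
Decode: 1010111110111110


Decoding:
10 -> B
10 -> B
111 -> D
110 -> C
111 -> D
110 -> C


Result: BBDCDC


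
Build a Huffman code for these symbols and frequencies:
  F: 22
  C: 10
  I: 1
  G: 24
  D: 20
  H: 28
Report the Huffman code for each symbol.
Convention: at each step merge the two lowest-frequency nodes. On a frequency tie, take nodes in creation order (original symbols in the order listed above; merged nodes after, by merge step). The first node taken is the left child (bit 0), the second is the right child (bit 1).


Huffman tree construction:
Step 1: Merge I(1) + C(10) = 11
Step 2: Merge (I+C)(11) + D(20) = 31
Step 3: Merge F(22) + G(24) = 46
Step 4: Merge H(28) + ((I+C)+D)(31) = 59
Step 5: Merge (F+G)(46) + (H+((I+C)+D))(59) = 105
Read each symbol's code off the tree from the root (left child = 0, right child = 1).

Codes:
  F: 00 (length 2)
  C: 1101 (length 4)
  I: 1100 (length 4)
  G: 01 (length 2)
  D: 111 (length 3)
  H: 10 (length 2)
Average code length: 252/105 = 2.4000 bits/symbol


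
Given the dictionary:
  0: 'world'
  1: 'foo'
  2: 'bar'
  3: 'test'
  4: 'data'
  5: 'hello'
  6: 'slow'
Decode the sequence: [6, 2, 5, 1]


Look up each index in the dictionary:
  6 -> 'slow'
  2 -> 'bar'
  5 -> 'hello'
  1 -> 'foo'

Decoded: "slow bar hello foo"


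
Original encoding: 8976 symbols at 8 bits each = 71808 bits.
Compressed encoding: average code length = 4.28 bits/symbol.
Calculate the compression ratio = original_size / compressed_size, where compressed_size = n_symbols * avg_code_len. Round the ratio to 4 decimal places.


original_size = n_symbols * orig_bits = 8976 * 8 = 71808 bits
compressed_size = n_symbols * avg_code_len = 8976 * 4.28 = 38417.28 bits
ratio = original_size / compressed_size = 71808 / 38417.28 = 1.8692

Compression ratio = 1.8692


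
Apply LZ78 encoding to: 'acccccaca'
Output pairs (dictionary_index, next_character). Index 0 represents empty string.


LZ78 encoding steps:
Dictionary: {0: ''}
Step 1: w='' (idx 0), next='a' -> output (0, 'a'), add 'a' as idx 1
Step 2: w='' (idx 0), next='c' -> output (0, 'c'), add 'c' as idx 2
Step 3: w='c' (idx 2), next='c' -> output (2, 'c'), add 'cc' as idx 3
Step 4: w='cc' (idx 3), next='a' -> output (3, 'a'), add 'cca' as idx 4
Step 5: w='c' (idx 2), next='a' -> output (2, 'a'), add 'ca' as idx 5


Encoded: [(0, 'a'), (0, 'c'), (2, 'c'), (3, 'a'), (2, 'a')]


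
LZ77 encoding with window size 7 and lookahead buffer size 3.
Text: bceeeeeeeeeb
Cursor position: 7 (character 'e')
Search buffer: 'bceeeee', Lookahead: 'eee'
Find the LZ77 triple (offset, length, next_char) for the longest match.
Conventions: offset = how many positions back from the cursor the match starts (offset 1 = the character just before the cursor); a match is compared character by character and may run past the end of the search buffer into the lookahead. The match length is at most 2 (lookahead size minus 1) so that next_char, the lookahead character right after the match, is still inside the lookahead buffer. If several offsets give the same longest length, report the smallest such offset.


Try each offset into the search buffer:
  offset=1 (pos 6, char 'e'): match length 2
  offset=2 (pos 5, char 'e'): match length 2
  offset=3 (pos 4, char 'e'): match length 2
  offset=4 (pos 3, char 'e'): match length 2
  offset=5 (pos 2, char 'e'): match length 2
  offset=6 (pos 1, char 'c'): match length 0
  offset=7 (pos 0, char 'b'): match length 0
Longest match has length 2, found at offsets 1, 2, 3, 4, 5; take the smallest, offset 1.
next_char = character at position 7 + 2 = 9 -> 'e'

Best match: offset=1, length=2 (matching 'ee' starting at position 6)
LZ77 triple: (1, 2, 'e')


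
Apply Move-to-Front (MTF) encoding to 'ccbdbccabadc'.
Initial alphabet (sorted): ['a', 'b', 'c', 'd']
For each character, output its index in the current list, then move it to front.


MTF encoding:
'c': index 2 in ['a', 'b', 'c', 'd'] -> ['c', 'a', 'b', 'd']
'c': index 0 in ['c', 'a', 'b', 'd'] -> ['c', 'a', 'b', 'd']
'b': index 2 in ['c', 'a', 'b', 'd'] -> ['b', 'c', 'a', 'd']
'd': index 3 in ['b', 'c', 'a', 'd'] -> ['d', 'b', 'c', 'a']
'b': index 1 in ['d', 'b', 'c', 'a'] -> ['b', 'd', 'c', 'a']
'c': index 2 in ['b', 'd', 'c', 'a'] -> ['c', 'b', 'd', 'a']
'c': index 0 in ['c', 'b', 'd', 'a'] -> ['c', 'b', 'd', 'a']
'a': index 3 in ['c', 'b', 'd', 'a'] -> ['a', 'c', 'b', 'd']
'b': index 2 in ['a', 'c', 'b', 'd'] -> ['b', 'a', 'c', 'd']
'a': index 1 in ['b', 'a', 'c', 'd'] -> ['a', 'b', 'c', 'd']
'd': index 3 in ['a', 'b', 'c', 'd'] -> ['d', 'a', 'b', 'c']
'c': index 3 in ['d', 'a', 'b', 'c'] -> ['c', 'd', 'a', 'b']


Output: [2, 0, 2, 3, 1, 2, 0, 3, 2, 1, 3, 3]


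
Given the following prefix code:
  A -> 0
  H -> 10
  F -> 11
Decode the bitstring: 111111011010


Decoding step by step:
Bits 11 -> F
Bits 11 -> F
Bits 11 -> F
Bits 0 -> A
Bits 11 -> F
Bits 0 -> A
Bits 10 -> H


Decoded message: FFFAFAH


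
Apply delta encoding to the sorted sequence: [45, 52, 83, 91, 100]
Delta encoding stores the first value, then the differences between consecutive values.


First value: 45
Deltas:
  52 - 45 = 7
  83 - 52 = 31
  91 - 83 = 8
  100 - 91 = 9


Delta encoded: [45, 7, 31, 8, 9]


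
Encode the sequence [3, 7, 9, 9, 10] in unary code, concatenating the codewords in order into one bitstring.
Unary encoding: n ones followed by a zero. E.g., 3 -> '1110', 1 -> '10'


Encode each number as n ones followed by a terminating 0:
  3 -> 1110 (4 bits)
  7 -> 11111110 (8 bits)
  9 -> 1111111110 (10 bits)
  9 -> 1111111110 (10 bits)
  10 -> 11111111110 (11 bits)
Total length = 4 + 8 + 10 + 10 + 11 = 43 bits.

Unary([3, 7, 9, 9, 10]) = 1110111111101111111110111111111011111111110 (43 bits)


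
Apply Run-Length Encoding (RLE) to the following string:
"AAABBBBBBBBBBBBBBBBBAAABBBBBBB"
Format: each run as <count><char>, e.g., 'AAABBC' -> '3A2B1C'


Scanning runs left to right:
  i=0: run of 'A' x 3 -> '3A'
  i=3: run of 'B' x 17 -> '17B'
  i=20: run of 'A' x 3 -> '3A'
  i=23: run of 'B' x 7 -> '7B'

RLE = 3A17B3A7B


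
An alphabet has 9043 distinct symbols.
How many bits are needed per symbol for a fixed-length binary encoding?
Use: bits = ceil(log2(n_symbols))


log2(9043) = 13.1426
Bracket: 2^13 = 8192 < 9043 <= 2^14 = 16384
So ceil(log2(9043)) = 14

bits = ceil(log2(9043)) = ceil(13.1426) = 14 bits


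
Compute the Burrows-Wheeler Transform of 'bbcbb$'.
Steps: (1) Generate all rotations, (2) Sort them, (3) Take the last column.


Rotations (sorted):
  0: $bbcbb -> last char: b
  1: b$bbcb -> last char: b
  2: bb$bbc -> last char: c
  3: bbcbb$ -> last char: $
  4: bcbb$b -> last char: b
  5: cbb$bb -> last char: b


BWT = bbc$bb


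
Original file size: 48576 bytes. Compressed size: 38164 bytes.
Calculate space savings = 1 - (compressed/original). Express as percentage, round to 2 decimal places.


ratio = compressed/original = 38164/48576 = 0.785655
savings = 1 - ratio = 1 - 0.785655 = 0.214345
as a percentage: 0.214345 * 100 = 21.43%

Space savings = 1 - 38164/48576 = 21.43%


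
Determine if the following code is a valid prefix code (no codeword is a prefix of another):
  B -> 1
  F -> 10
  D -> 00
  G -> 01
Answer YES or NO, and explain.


Checking each pair (does one codeword prefix another?):
  B='1' vs F='10': prefix -- VIOLATION

NO -- this is NOT a valid prefix code. B (1) is a prefix of F (10).


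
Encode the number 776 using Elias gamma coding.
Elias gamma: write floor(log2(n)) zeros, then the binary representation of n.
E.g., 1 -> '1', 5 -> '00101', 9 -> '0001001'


num_bits = floor(log2(776)) + 1 = 10
leading_zeros = num_bits - 1 = 9
binary(776) = 1100001000

Elias gamma(776) = '000000000' + '1100001000' = 0000000001100001000 (19 bits)


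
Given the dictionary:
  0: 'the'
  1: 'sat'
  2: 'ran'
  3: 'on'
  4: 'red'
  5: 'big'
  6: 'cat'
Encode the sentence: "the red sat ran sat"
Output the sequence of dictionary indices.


Look up each word in the dictionary:
  'the' -> 0
  'red' -> 4
  'sat' -> 1
  'ran' -> 2
  'sat' -> 1

Encoded: [0, 4, 1, 2, 1]


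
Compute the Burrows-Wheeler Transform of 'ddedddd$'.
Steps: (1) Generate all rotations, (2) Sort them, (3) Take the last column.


Rotations (sorted):
  0: $ddedddd -> last char: d
  1: d$ddeddd -> last char: d
  2: dd$ddedd -> last char: d
  3: ddd$dded -> last char: d
  4: dddd$dde -> last char: e
  5: ddedddd$ -> last char: $
  6: dedddd$d -> last char: d
  7: edddd$dd -> last char: d


BWT = dddde$dd


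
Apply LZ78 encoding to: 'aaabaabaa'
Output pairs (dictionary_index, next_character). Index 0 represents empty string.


LZ78 encoding steps:
Dictionary: {0: ''}
Step 1: w='' (idx 0), next='a' -> output (0, 'a'), add 'a' as idx 1
Step 2: w='a' (idx 1), next='a' -> output (1, 'a'), add 'aa' as idx 2
Step 3: w='' (idx 0), next='b' -> output (0, 'b'), add 'b' as idx 3
Step 4: w='aa' (idx 2), next='b' -> output (2, 'b'), add 'aab' as idx 4
Step 5: w='aa' (idx 2), end of input -> output (2, '')


Encoded: [(0, 'a'), (1, 'a'), (0, 'b'), (2, 'b'), (2, '')]


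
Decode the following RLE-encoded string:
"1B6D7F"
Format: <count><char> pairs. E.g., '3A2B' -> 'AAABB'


Expanding each <count><char> pair:
  1B -> 'B'
  6D -> 'DDDDDD'
  7F -> 'FFFFFFF'

Decoded = BDDDDDDFFFFFFF


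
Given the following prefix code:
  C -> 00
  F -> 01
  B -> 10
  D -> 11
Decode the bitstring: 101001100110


Decoding step by step:
Bits 10 -> B
Bits 10 -> B
Bits 01 -> F
Bits 10 -> B
Bits 01 -> F
Bits 10 -> B


Decoded message: BBFBFB


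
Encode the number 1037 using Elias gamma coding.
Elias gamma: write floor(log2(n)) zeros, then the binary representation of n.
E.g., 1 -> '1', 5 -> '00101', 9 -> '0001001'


num_bits = floor(log2(1037)) + 1 = 11
leading_zeros = num_bits - 1 = 10
binary(1037) = 10000001101

Elias gamma(1037) = '0000000000' + '10000001101' = 000000000010000001101 (21 bits)


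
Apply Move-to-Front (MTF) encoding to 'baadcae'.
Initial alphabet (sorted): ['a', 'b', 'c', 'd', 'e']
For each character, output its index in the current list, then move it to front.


MTF encoding:
'b': index 1 in ['a', 'b', 'c', 'd', 'e'] -> ['b', 'a', 'c', 'd', 'e']
'a': index 1 in ['b', 'a', 'c', 'd', 'e'] -> ['a', 'b', 'c', 'd', 'e']
'a': index 0 in ['a', 'b', 'c', 'd', 'e'] -> ['a', 'b', 'c', 'd', 'e']
'd': index 3 in ['a', 'b', 'c', 'd', 'e'] -> ['d', 'a', 'b', 'c', 'e']
'c': index 3 in ['d', 'a', 'b', 'c', 'e'] -> ['c', 'd', 'a', 'b', 'e']
'a': index 2 in ['c', 'd', 'a', 'b', 'e'] -> ['a', 'c', 'd', 'b', 'e']
'e': index 4 in ['a', 'c', 'd', 'b', 'e'] -> ['e', 'a', 'c', 'd', 'b']


Output: [1, 1, 0, 3, 3, 2, 4]


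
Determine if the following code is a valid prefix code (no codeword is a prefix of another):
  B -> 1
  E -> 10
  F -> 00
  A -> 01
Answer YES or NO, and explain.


Checking each pair (does one codeword prefix another?):
  B='1' vs E='10': prefix -- VIOLATION

NO -- this is NOT a valid prefix code. B (1) is a prefix of E (10).


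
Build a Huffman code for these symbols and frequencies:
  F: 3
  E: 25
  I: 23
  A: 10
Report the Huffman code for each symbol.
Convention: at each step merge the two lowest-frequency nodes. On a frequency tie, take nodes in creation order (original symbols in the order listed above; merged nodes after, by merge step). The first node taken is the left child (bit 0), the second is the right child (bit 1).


Huffman tree construction:
Step 1: Merge F(3) + A(10) = 13
Step 2: Merge (F+A)(13) + I(23) = 36
Step 3: Merge E(25) + ((F+A)+I)(36) = 61
Read each symbol's code off the tree from the root (left child = 0, right child = 1).

Codes:
  F: 100 (length 3)
  E: 0 (length 1)
  I: 11 (length 2)
  A: 101 (length 3)
Average code length: 110/61 = 1.8033 bits/symbol
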